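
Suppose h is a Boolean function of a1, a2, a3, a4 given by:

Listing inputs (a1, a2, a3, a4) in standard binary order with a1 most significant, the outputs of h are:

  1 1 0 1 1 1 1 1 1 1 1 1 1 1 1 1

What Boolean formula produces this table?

h(a1, a2, a3, a4) = (((a1' · a2') · a3) · a4')'

Only row (0,0,1,0) gives 0. So h is 1 everywhere except there — the complement of the minterm ¬a1·¬a2·a3·¬a4.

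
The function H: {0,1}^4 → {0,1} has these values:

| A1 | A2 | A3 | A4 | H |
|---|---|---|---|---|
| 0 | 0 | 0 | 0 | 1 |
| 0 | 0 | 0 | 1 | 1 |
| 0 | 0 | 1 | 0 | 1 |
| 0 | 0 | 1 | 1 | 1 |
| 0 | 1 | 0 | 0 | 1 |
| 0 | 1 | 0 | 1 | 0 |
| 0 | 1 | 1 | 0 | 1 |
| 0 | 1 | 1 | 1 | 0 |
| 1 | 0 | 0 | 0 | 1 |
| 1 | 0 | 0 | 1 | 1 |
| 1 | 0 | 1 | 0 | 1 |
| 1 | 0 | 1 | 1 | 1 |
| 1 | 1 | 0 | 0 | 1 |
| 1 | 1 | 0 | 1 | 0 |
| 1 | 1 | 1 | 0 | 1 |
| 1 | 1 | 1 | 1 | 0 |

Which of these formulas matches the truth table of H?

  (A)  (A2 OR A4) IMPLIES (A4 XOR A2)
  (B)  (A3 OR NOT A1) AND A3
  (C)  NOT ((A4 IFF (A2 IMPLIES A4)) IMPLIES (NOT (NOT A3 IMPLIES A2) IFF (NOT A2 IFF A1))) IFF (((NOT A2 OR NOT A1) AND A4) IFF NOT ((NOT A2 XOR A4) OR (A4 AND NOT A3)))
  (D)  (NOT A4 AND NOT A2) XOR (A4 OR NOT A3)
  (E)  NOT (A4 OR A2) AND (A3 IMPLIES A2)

(B): at (0,0,0,0) it gives 0, but H = 1 — eliminated.
(C): at (0,0,0,0) it gives 0, but H = 1 — eliminated.
(D): at (0,0,0,0) it gives 0, but H = 1 — eliminated.
(E): at (0,0,0,1) it gives 0, but H = 1 — eliminated.
Only (A) survives; checking it on all 16 rows confirms it matches H.

A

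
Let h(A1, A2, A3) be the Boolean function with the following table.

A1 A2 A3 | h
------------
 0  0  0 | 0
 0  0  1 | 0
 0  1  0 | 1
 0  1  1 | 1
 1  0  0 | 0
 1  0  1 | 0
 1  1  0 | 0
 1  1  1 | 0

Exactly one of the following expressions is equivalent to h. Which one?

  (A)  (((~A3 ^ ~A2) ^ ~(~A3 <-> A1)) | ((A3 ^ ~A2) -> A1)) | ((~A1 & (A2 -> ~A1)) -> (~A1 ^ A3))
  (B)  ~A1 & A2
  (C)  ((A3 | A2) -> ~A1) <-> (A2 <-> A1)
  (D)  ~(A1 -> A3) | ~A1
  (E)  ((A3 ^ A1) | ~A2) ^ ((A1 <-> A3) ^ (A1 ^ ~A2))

B

(A) disagrees with h on (0,0,0) (formula → 1, table → 0); rule it out.
(C) disagrees with h on (0,0,0) (formula → 1, table → 0); rule it out.
(D) disagrees with h on (0,0,0) (formula → 1, table → 0); rule it out.
(E) disagrees with h on (0,0,0) (formula → 1, table → 0); rule it out.
Only (B) survives; checking it on all 8 rows confirms it matches h.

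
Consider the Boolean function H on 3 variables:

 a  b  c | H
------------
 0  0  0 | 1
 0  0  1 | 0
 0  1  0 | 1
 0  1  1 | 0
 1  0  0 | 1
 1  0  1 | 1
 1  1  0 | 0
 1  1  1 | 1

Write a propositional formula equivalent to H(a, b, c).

H(a, b, c) = ~((((~a & ~b) & c) | ((~a & b) & c)) | ((a & b) & ~c))

The 0-rows are (0,0,1), (0,1,1), (1,1,0). Take each as a conjunction (¬a·¬b·c, ¬a·b·c, a·b·¬c), form their disjunction, and complement — that gives a formula that is 1 everywhere H is.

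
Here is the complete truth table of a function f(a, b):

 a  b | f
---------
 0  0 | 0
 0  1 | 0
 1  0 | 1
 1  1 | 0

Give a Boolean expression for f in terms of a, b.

1 only at (1,0): a AND NOT b.

f(a, b) = a · b'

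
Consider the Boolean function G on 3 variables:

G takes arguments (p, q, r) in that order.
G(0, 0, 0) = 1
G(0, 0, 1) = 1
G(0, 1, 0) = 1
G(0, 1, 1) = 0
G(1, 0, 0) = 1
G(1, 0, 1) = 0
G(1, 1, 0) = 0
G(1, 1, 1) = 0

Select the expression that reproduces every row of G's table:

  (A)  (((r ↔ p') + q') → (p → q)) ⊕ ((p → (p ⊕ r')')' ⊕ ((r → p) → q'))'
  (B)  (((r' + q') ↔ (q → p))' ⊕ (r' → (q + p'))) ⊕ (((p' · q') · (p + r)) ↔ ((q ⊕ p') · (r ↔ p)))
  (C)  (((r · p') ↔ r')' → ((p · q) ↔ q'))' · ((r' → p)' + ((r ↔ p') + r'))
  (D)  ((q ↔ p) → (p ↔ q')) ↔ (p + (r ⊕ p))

(A) disagrees with G on (0,1,0) (formula → 0, table → 1); rule it out.
(C) disagrees with G on (0,1,0) (formula → 0, table → 1); rule it out.
(D) disagrees with G on (0,0,1) (formula → 0, table → 1); rule it out.
Only (B) survives; checking it on all 8 rows confirms it matches G.

B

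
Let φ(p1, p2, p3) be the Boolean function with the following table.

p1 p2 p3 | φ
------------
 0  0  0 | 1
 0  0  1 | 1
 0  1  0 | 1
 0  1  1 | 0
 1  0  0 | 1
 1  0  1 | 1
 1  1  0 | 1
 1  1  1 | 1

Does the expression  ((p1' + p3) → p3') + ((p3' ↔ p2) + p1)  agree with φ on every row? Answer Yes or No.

Yes

Test each input against both φ and the formula:
  p1=0, p2=0, p3=0: formula gives 1, φ = 1 ✓
  p1=0, p2=0, p3=1: formula gives 1, φ = 1 ✓
  p1=0, p2=1, p3=0: formula gives 1, φ = 1 ✓
  p1=0, p2=1, p3=1: formula gives 0, φ = 0 ✓
  p1=1, p2=0, p3=0: formula gives 1, φ = 1 ✓
  …and likewise for the remaining 3 rows.
All 8 rows match — the expression computes φ exactly.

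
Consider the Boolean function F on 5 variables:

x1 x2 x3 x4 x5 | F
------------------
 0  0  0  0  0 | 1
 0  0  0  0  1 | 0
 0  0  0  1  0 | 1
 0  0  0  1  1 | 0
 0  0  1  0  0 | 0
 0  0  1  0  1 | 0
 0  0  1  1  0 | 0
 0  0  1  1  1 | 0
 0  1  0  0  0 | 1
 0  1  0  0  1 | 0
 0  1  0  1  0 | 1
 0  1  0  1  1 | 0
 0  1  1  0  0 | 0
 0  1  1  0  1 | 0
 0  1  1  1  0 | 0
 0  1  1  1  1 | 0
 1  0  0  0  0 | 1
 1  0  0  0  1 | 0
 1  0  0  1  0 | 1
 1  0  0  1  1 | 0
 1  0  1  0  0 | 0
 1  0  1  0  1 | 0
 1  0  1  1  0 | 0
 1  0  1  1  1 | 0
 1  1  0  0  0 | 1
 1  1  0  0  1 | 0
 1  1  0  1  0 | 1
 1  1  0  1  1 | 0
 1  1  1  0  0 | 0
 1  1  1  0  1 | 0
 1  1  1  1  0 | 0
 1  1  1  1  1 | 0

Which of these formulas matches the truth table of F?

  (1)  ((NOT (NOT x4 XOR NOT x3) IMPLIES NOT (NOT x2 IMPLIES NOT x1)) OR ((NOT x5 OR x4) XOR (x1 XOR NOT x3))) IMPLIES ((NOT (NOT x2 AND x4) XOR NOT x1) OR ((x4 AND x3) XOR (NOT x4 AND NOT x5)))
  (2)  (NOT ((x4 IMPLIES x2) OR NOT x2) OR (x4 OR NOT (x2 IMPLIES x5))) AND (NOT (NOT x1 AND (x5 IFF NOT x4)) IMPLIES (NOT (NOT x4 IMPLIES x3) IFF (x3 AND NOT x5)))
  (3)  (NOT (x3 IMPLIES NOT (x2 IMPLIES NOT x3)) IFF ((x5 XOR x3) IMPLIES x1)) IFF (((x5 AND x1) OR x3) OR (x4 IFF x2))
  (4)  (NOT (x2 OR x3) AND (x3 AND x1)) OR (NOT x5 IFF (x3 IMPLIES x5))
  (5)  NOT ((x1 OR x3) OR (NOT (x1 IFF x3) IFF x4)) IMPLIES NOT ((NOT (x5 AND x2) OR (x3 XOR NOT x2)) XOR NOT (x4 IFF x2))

(1): at (0,0,0,1,1) it gives 1, but F = 0 — eliminated.
(2): at (0,0,0,0,0) it gives 0, but F = 1 — eliminated.
(3): at (0,0,0,0,0) it gives 0, but F = 1 — eliminated.
(5): at (0,0,0,0,1) it gives 1, but F = 0 — eliminated.
That leaves (4). Evaluating it on every row reproduces the table of F exactly.

4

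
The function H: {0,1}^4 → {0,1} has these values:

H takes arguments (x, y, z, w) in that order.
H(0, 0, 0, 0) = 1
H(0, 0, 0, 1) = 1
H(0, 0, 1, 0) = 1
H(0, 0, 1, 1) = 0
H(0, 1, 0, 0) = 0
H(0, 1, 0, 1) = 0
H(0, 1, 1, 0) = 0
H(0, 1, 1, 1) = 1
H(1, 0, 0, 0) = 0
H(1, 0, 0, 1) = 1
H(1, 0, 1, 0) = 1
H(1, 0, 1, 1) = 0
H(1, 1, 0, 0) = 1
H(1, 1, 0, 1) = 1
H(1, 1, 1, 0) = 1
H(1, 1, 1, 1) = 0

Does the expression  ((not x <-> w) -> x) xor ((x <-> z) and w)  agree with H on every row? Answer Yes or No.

Check the formula against H row by row:
  x=0, y=0, z=0, w=0: formula gives 1, H = 1 ✓
  x=0, y=0, z=0, w=1: formula gives 1, H = 1 ✓
  x=0, y=0, z=1, w=0: formula gives 1, H = 1 ✓
  x=0, y=0, z=1, w=1: formula gives 0, H = 0 ✓
  x=0, y=1, z=0, w=0: formula gives 1, but H = 0 ✗
A single disagreement suffices: at (0,1,0,0) they differ, so the formula does not compute H.

No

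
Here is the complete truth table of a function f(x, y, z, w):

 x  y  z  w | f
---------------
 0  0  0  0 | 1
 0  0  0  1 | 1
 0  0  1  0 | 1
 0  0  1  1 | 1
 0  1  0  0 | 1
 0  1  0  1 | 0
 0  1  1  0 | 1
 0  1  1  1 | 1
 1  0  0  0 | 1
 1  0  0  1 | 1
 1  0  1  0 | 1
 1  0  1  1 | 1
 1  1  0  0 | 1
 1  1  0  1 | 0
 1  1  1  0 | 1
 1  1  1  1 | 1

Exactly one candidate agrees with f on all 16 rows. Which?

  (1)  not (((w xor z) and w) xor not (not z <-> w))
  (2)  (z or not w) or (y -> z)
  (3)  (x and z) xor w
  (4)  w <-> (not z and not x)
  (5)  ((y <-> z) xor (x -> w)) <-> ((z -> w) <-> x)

2

(1): at (0,0,0,0) it gives 0, but f = 1 — eliminated.
(3): at (0,0,0,0) it gives 0, but f = 1 — eliminated.
(4): at (0,0,0,0) it gives 0, but f = 1 — eliminated.
(5): at (0,0,1,1) it gives 0, but f = 1 — eliminated.
That leaves (2). Evaluating it on every row reproduces the table of f exactly.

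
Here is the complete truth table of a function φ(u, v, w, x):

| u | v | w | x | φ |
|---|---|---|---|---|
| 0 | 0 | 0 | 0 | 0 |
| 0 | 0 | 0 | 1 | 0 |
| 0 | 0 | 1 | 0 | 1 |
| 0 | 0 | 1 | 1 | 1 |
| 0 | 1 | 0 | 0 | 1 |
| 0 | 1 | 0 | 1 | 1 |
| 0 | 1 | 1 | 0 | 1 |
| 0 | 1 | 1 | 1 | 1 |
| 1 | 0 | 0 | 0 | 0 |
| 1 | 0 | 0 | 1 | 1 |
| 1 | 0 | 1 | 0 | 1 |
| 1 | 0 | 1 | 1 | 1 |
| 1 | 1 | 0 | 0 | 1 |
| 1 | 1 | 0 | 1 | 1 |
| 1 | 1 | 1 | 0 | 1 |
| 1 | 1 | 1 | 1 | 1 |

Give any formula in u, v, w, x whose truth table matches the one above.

There are just 3 zero rows: (0,0,0,0), (0,0,0,1), (1,0,0,0). Their minterms are ¬u·¬v·¬w·¬x, ¬u·¬v·¬w·x, u·¬v·¬w·¬x; the OR of those covers precisely the 0-outputs, and negating it yields φ.

φ(u, v, w, x) = not (((((not u and not v) and not w) and not x) or (((not u and not v) and not w) and x)) or (((u and not v) and not w) and not x))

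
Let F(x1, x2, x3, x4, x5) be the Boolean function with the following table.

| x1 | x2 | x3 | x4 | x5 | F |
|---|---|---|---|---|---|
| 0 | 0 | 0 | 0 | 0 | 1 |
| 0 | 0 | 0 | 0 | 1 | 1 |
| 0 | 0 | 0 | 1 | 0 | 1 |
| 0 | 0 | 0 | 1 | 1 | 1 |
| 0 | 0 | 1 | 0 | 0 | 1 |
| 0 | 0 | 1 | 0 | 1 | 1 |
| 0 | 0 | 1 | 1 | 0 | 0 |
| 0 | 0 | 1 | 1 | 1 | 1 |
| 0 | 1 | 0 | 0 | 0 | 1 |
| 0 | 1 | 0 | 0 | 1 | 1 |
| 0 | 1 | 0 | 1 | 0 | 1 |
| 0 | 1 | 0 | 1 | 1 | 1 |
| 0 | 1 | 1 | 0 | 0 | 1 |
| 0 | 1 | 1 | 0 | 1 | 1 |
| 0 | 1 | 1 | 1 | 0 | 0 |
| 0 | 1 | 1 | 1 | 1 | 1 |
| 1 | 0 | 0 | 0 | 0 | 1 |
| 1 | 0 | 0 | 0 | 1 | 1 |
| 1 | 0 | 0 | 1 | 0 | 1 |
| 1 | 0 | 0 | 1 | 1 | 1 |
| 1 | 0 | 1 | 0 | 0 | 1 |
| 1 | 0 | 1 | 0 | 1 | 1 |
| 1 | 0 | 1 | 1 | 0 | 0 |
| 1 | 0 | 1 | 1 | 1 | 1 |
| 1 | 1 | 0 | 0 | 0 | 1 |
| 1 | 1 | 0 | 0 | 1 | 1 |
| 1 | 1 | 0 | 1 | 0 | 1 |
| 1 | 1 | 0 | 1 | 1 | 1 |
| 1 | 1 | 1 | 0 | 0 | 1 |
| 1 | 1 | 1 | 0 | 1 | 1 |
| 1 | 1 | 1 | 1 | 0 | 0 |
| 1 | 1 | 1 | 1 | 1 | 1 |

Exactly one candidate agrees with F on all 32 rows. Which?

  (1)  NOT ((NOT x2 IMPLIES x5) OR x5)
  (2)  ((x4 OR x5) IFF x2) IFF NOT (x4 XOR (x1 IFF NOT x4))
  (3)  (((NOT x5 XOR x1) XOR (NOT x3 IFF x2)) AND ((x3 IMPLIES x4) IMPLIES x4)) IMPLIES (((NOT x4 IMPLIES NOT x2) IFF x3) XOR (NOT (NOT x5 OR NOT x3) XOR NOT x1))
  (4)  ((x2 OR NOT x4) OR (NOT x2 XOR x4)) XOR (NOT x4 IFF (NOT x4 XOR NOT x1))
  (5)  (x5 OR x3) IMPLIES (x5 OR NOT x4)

(1): at (0,0,0,0,1) it gives 0, but F = 1 — eliminated.
(2): at (0,0,0,0,1) it gives 0, but F = 1 — eliminated.
(3): at (0,0,1,1,0) it gives 1, but F = 0 — eliminated.
(4): at (0,0,0,1,0) it gives 0, but F = 1 — eliminated.
That leaves (5). Evaluating it on every row reproduces the table of F exactly.

5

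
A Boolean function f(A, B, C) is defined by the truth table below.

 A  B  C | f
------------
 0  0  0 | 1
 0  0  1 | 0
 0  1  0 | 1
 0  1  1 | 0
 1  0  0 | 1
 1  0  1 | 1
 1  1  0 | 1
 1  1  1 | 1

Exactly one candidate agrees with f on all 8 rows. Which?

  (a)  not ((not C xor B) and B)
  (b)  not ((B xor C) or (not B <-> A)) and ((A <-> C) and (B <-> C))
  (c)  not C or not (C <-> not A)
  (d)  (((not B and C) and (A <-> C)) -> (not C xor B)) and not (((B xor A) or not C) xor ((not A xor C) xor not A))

c

(a) disagrees with f on (0,0,1) (formula → 1, table → 0); rule it out.
(b) disagrees with f on (0,1,0) (formula → 0, table → 1); rule it out.
(d) disagrees with f on (0,0,0) (formula → 0, table → 1); rule it out.
(c) is the remaining candidate, and it agrees with f on all 8 inputs.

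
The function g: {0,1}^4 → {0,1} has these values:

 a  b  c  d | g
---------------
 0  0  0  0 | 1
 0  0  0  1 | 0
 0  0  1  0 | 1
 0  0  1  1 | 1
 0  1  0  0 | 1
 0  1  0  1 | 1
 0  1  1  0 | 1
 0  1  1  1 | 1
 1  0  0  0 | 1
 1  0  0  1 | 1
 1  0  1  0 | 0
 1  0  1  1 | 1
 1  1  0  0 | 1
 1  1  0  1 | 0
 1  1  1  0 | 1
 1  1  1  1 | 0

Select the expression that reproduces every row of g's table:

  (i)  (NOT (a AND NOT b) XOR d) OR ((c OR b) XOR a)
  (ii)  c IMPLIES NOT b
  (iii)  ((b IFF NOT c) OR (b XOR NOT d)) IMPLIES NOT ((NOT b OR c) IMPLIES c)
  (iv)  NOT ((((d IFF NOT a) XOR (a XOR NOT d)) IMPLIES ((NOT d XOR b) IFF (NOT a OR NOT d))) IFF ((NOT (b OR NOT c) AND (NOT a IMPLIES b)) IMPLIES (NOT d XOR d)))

(ii) fails at (0,0,0,1): the formula yields 1, g is 0.
(iii) fails at (0,0,0,1): the formula yields 1, g is 0.
(iv) fails at (0,0,0,0): the formula yields 0, g is 1.
(i) is the remaining candidate, and it agrees with g on all 16 inputs.

i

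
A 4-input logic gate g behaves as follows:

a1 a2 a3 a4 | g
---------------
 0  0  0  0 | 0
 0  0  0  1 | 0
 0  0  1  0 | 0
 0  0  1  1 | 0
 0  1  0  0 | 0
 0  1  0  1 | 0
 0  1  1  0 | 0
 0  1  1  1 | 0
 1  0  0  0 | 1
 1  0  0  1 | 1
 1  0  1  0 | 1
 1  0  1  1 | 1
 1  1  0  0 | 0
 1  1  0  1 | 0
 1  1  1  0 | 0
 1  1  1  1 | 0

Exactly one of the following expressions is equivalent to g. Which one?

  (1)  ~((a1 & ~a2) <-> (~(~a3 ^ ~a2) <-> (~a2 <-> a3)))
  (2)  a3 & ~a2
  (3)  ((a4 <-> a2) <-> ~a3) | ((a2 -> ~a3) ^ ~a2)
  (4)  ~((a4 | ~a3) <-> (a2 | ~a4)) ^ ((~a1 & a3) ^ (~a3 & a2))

1

(2) fails at (0,0,1,0): the formula yields 1, g is 0.
(3) fails at (0,0,0,0): the formula yields 1, g is 0.
(4) fails at (0,0,0,1): the formula yields 1, g is 0.
That leaves (1). Evaluating it on every row reproduces the table of g exactly.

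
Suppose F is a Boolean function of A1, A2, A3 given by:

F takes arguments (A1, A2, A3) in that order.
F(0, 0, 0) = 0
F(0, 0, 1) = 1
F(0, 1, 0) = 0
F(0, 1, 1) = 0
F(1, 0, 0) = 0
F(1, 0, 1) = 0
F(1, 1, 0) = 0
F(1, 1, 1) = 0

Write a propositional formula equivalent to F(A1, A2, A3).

F(A1, A2, A3) = (A1' · A2') · A3

F is 1 on exactly one input, (0,0,1), whose minterm is ¬A1·¬A2·A3. So F is just that conjunction.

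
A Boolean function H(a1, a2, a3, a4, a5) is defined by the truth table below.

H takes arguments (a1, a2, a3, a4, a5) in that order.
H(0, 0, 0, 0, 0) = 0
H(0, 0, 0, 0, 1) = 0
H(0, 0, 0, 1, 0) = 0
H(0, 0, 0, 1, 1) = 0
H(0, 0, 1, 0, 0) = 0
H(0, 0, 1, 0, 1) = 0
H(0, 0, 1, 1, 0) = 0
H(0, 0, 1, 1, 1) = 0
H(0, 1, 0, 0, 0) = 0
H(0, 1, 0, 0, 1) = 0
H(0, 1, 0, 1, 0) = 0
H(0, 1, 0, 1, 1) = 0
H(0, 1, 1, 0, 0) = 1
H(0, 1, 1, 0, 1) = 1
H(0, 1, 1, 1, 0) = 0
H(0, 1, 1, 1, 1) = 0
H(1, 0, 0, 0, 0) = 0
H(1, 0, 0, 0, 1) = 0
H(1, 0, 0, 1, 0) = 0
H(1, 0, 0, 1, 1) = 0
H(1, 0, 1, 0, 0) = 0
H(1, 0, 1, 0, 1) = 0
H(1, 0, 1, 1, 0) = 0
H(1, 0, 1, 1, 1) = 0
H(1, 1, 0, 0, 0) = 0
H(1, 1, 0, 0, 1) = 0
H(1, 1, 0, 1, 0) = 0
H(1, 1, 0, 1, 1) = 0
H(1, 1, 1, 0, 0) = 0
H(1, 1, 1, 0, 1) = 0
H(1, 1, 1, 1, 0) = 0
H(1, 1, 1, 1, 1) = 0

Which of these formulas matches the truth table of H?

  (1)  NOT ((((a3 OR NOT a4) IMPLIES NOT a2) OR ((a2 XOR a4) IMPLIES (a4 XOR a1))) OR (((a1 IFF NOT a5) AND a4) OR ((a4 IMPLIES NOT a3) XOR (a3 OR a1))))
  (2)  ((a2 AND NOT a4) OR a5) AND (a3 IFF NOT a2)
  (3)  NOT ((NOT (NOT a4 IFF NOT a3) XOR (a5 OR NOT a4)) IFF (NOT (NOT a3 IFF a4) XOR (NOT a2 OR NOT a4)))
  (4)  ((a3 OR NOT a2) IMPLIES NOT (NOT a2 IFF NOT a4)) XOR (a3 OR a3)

1

(2) disagrees with H on (0,0,1,0,1) (formula → 1, table → 0); rule it out.
(3) disagrees with H on (0,0,0,0,0) (formula → 1, table → 0); rule it out.
(4) disagrees with H on (0,0,0,1,0) (formula → 1, table → 0); rule it out.
Only (1) survives; checking it on all 32 rows confirms it matches H.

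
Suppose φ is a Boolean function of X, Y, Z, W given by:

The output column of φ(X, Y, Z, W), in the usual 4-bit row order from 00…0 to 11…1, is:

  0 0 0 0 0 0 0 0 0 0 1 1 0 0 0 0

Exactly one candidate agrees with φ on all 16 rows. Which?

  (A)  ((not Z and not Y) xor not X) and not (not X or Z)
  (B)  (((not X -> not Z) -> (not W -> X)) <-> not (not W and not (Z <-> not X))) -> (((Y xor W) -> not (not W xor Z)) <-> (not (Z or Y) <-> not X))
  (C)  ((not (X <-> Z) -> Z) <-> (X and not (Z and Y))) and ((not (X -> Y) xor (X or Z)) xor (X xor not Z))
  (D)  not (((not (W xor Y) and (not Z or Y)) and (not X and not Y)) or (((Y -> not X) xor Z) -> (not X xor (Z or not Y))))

C

(A) disagrees with φ on (1,0,0,0) (formula → 1, table → 0); rule it out.
(B) disagrees with φ on (0,0,0,0) (formula → 1, table → 0); rule it out.
(D) disagrees with φ on (0,0,0,1) (formula → 1, table → 0); rule it out.
(C) is the remaining candidate, and it agrees with φ on all 16 inputs.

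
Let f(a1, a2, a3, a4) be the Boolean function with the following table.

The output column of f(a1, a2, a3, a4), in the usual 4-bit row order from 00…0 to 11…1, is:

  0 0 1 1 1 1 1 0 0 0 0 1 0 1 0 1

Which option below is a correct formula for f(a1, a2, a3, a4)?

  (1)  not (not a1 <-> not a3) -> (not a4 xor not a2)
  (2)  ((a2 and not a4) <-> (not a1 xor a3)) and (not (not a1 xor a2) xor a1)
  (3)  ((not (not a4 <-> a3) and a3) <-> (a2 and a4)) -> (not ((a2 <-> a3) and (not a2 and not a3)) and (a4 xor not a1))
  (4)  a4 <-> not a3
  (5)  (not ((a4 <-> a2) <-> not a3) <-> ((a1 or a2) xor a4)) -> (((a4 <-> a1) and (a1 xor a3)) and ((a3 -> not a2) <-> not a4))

3

(1) disagrees with f on (0,0,0,0) (formula → 1, table → 0); rule it out.
(2) disagrees with f on (0,0,1,0) (formula → 0, table → 1); rule it out.
(4) disagrees with f on (0,0,0,1) (formula → 1, table → 0); rule it out.
(5) disagrees with f on (0,1,0,0) (formula → 0, table → 1); rule it out.
Only (3) survives; checking it on all 16 rows confirms it matches f.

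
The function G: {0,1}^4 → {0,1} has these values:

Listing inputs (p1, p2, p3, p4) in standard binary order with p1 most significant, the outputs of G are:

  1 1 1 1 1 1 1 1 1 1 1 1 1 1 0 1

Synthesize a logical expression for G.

G(p1, p2, p3, p4) = ~(((p1 & p2) & p3) & ~p4)

Only row (1,1,1,0) gives 0. So G is 1 everywhere except there — the complement of the minterm p1·p2·p3·¬p4.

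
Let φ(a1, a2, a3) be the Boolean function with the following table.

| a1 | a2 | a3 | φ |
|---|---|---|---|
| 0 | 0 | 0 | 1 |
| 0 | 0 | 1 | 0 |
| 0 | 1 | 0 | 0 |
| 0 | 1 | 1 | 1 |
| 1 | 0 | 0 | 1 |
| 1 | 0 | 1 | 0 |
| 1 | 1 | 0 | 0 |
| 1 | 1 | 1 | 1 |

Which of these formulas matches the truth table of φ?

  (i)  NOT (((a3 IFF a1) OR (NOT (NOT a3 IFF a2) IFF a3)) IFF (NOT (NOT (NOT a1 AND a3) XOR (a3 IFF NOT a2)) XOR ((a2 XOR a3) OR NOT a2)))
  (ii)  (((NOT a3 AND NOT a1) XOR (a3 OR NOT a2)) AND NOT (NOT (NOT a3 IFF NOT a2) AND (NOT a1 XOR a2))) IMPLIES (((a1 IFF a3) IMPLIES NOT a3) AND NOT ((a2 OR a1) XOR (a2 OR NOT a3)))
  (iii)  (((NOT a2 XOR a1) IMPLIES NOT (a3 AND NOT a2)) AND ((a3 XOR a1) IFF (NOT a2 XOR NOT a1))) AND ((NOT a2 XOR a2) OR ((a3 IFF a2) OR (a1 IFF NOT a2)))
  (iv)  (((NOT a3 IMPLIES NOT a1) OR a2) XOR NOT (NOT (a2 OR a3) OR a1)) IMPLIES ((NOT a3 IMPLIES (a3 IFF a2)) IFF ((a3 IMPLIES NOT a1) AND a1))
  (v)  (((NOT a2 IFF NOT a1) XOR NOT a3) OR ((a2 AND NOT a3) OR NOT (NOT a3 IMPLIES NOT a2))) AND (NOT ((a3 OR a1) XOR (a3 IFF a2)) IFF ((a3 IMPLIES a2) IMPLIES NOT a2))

iii

(i) fails at (0,0,0): the formula yields 0, φ is 1.
(ii) fails at (0,0,1): the formula yields 1, φ is 0.
(iv) fails at (0,0,0): the formula yields 0, φ is 1.
(v) fails at (0,0,0): the formula yields 0, φ is 1.
That leaves (iii). Evaluating it on every row reproduces the table of φ exactly.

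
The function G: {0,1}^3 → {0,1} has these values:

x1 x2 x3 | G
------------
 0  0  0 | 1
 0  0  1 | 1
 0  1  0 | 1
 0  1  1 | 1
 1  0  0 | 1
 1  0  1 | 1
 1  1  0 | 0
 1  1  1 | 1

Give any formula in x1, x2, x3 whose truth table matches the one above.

G is 0 on exactly one input, (1,1,0), whose minterm is x1·x2·¬x3. So G is the negation of that single conjunction.

G(x1, x2, x3) = not ((x1 and x2) and not x3)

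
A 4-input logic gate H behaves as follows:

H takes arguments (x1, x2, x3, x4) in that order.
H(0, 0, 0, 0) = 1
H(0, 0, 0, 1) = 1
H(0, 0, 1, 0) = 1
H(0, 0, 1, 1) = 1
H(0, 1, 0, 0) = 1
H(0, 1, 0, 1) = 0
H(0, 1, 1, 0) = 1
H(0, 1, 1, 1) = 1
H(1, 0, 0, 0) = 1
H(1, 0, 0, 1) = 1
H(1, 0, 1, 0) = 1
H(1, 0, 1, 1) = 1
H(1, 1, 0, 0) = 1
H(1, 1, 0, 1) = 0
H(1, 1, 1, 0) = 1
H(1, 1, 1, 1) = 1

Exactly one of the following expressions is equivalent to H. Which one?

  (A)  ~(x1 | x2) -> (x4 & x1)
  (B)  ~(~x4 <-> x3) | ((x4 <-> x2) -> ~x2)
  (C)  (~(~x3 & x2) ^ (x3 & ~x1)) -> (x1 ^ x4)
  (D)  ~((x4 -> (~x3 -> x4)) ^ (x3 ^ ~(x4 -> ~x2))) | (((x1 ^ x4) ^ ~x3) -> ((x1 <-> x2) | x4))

B

(A): at (0,0,0,0) it gives 0, but H = 1 — eliminated.
(C): at (0,0,0,0) it gives 0, but H = 1 — eliminated.
(D): at (0,1,0,0) it gives 0, but H = 1 — eliminated.
(B) is the remaining candidate, and it agrees with H on all 16 inputs.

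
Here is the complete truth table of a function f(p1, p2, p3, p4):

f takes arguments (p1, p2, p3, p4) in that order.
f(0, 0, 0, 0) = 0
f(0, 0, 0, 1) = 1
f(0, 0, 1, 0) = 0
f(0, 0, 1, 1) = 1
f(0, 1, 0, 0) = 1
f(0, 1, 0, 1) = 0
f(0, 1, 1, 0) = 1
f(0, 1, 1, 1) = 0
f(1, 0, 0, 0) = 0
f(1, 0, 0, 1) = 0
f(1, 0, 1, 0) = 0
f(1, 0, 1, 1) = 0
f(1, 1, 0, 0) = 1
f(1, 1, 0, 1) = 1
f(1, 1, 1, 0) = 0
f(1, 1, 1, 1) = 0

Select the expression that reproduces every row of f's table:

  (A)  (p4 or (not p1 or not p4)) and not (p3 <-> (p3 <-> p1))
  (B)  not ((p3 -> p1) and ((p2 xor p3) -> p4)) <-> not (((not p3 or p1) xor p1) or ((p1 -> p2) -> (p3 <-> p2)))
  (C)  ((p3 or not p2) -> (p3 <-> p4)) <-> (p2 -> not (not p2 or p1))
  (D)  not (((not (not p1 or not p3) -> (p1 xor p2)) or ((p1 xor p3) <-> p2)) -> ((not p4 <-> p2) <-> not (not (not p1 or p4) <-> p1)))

D

(A): at (0,0,0,0) it gives 1, but f = 0 — eliminated.
(B): at (0,0,0,0) it gives 1, but f = 0 — eliminated.
(C): at (0,0,0,0) it gives 1, but f = 0 — eliminated.
Only (D) survives; checking it on all 16 rows confirms it matches f.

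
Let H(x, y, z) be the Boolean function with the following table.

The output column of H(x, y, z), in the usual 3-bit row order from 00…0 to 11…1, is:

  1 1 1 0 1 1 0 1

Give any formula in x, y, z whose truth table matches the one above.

H(x, y, z) = (((x' · y) · z) + ((x · y) · z'))'

There are just 2 zero rows: (0,1,1), (1,1,0). Their minterms are ¬x·y·z, x·y·¬z; the OR of those covers precisely the 0-outputs, and negating it yields H.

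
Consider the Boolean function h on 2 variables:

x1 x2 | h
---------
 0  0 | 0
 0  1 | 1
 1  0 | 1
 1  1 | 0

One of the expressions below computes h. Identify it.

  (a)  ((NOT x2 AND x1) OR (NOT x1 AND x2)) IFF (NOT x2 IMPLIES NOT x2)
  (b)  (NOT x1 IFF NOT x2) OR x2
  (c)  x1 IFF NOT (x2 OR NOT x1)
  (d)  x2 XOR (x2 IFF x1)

(b) disagrees with h on (0,0) (formula → 1, table → 0); rule it out.
(c) disagrees with h on (0,0) (formula → 1, table → 0); rule it out.
(d) disagrees with h on (0,0) (formula → 1, table → 0); rule it out.
Only (a) survives; checking it on all 4 rows confirms it matches h.

a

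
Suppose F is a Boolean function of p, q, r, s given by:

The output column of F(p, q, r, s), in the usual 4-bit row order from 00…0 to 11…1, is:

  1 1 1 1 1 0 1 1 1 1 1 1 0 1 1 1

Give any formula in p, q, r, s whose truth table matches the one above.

F is 0 on only 2 rows — (0,1,0,1), (1,1,0,0). Writing each as a minterm (¬p·q·¬r·s, p·q·¬r·¬s) and OR-ing them characterizes exactly where F=0, so F is the negation of that disjunction.

F(p, q, r, s) = not ((((not p and q) and not r) and s) or (((p and q) and not r) and not s))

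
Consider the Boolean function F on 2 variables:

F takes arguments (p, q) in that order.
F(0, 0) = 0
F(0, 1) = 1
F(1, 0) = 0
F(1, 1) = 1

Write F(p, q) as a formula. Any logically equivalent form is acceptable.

The output simply equals q.

F(p, q) = q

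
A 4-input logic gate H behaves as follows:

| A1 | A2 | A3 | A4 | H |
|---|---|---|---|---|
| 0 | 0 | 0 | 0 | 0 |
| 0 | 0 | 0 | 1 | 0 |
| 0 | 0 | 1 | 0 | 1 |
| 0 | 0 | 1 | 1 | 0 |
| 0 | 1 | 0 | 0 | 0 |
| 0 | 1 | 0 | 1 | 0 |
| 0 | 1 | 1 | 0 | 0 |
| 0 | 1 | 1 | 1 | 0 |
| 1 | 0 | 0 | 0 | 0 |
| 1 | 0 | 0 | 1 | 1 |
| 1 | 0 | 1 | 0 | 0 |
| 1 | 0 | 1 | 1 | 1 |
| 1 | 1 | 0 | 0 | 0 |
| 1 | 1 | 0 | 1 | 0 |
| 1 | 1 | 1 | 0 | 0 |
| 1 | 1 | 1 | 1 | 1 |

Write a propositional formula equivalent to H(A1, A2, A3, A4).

H(A1, A2, A3, A4) = (((((¬A1 ∧ ¬A2) ∧ A3) ∧ ¬A4) ∨ (((A1 ∧ ¬A2) ∧ ¬A3) ∧ A4)) ∨ (((A1 ∧ ¬A2) ∧ A3) ∧ A4)) ∨ (((A1 ∧ A2) ∧ A3) ∧ A4)

Collect the rows where H=1 — (0,0,1,0), (1,0,0,1), (1,0,1,1), (1,1,1,1) — and write one minterm per row: ¬A1·¬A2·A3·¬A4, A1·¬A2·¬A3·A4, A1·¬A2·A3·A4, A1·A2·A3·A4. Their union (logical OR) reproduces the table exactly.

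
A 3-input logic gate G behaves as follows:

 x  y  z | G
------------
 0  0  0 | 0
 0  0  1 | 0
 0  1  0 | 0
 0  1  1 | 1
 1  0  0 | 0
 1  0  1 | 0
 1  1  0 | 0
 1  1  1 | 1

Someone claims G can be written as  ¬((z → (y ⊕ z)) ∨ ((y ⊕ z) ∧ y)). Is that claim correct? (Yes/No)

Check the formula against G row by row:
  x=0, y=0, z=0: formula gives 0, G = 0 ✓
  x=0, y=0, z=1: formula gives 0, G = 0 ✓
  x=0, y=1, z=0: formula gives 0, G = 0 ✓
  x=0, y=1, z=1: formula gives 1, G = 1 ✓
  x=1, y=0, z=0: formula gives 0, G = 0 ✓
  … (the remaining 3 rows also agree.)
All 8 rows match — the expression computes G exactly.

Yes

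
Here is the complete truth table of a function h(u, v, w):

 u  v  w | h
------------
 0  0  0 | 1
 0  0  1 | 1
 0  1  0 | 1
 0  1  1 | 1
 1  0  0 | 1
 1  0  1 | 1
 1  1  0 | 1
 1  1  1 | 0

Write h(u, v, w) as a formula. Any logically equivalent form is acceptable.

h(u, v, w) = ¬((u ∧ v) ∧ w)

The output is 0 only when every input is 1 — NAND of all inputs.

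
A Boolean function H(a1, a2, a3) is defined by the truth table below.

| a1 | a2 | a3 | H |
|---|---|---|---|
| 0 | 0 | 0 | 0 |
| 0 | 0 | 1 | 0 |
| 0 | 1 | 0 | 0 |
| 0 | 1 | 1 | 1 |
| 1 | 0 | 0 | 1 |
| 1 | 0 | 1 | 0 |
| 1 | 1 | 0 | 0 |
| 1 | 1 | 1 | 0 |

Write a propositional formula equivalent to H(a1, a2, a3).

H(a1, a2, a3) = ((¬a1 ∧ a2) ∧ a3) ∨ ((a1 ∧ ¬a2) ∧ ¬a3)

Collect the rows where H=1 — (0,1,1), (1,0,0) — and write one minterm per row: ¬a1·a2·a3, a1·¬a2·¬a3. Their union (logical OR) reproduces the table exactly.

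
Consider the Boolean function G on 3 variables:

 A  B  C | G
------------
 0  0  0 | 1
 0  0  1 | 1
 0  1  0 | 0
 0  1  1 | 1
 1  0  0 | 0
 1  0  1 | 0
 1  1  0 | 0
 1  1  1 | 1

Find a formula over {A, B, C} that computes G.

G=1 on 4 inputs: (0,0,0), (0,0,1), (0,1,1), (1,1,1). Reading each as a conjunction of literals (¬A·¬B·¬C, ¬A·¬B·C, ¬A·B·C, A·B·C) and taking the OR gives the canonical DNF.

G(A, B, C) = ((((not A and not B) and not C) or ((not A and not B) and C)) or ((not A and B) and C)) or ((A and B) and C)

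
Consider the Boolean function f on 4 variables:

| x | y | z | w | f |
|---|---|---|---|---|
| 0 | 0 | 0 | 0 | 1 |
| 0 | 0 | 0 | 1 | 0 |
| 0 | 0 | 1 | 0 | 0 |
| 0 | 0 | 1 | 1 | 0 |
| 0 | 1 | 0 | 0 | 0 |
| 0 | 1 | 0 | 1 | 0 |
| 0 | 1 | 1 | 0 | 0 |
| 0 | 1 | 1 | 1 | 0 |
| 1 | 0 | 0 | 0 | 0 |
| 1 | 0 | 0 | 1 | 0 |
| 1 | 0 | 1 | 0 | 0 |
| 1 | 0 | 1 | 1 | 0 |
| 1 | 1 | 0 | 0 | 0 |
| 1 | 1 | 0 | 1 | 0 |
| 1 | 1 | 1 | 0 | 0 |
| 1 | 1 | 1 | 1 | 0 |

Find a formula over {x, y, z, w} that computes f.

Only row (0,0,0,0) gives 1. That row's minterm ¬x·¬y·¬z·¬w is f directly.

f(x, y, z, w) = ((NOT x AND NOT y) AND NOT z) AND NOT w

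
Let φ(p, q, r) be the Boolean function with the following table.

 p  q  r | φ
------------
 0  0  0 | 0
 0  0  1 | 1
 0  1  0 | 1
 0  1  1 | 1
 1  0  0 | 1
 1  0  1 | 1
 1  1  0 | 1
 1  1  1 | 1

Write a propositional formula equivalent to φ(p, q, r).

φ is 0 on exactly one input, (0,0,0), whose minterm is ¬p·¬q·¬r. So φ is the negation of that single conjunction.

φ(p, q, r) = ¬((¬p ∧ ¬q) ∧ ¬r)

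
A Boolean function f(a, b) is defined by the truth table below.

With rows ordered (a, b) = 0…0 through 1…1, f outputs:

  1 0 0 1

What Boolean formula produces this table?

The output is 1 exactly when an even number of inputs are 1 — the complement of 2-way XOR.

f(a, b) = ¬(a ⊕ b)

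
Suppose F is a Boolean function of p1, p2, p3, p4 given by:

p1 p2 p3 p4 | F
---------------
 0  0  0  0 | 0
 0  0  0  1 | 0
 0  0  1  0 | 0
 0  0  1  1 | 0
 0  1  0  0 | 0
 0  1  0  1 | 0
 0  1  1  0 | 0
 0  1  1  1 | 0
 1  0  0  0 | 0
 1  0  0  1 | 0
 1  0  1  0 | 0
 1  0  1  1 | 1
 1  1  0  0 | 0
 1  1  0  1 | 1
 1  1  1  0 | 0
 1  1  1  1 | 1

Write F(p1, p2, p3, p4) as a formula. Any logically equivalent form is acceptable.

F=1 on 3 inputs: (1,0,1,1), (1,1,0,1), (1,1,1,1). Reading each as a conjunction of literals (p1·¬p2·p3·p4, p1·p2·¬p3·p4, p1·p2·p3·p4) and taking the OR gives the canonical DNF.

F(p1, p2, p3, p4) = ((((p1 & ~p2) & p3) & p4) | (((p1 & p2) & ~p3) & p4)) | (((p1 & p2) & p3) & p4)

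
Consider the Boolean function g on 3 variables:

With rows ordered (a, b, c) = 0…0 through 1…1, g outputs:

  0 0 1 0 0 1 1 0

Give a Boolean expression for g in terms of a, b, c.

g(a, b, c) = (((~a & b) & ~c) | ((a & ~b) & c)) | ((a & b) & ~c)

g=1 on 3 inputs: (0,1,0), (1,0,1), (1,1,0). Reading each as a conjunction of literals (¬a·b·¬c, a·¬b·c, a·b·¬c) and taking the OR gives the canonical DNF.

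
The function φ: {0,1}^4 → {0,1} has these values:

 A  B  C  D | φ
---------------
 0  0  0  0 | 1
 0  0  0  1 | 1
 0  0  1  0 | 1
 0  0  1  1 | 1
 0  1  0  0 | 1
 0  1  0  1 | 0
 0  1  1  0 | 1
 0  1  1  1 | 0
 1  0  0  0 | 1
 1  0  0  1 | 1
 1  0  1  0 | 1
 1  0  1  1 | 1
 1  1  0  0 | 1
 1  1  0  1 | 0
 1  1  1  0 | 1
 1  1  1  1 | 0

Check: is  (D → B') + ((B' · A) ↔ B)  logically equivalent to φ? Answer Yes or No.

Yes

Test each input against both φ and the formula:
  A=0, B=0, C=0, D=0: formula gives 1, φ = 1 ✓
  A=0, B=0, C=0, D=1: formula gives 1, φ = 1 ✓
  A=0, B=0, C=1, D=0: formula gives 1, φ = 1 ✓
  A=0, B=0, C=1, D=1: formula gives 1, φ = 1 ✓
  …and likewise for the remaining 12 rows.
All 16 rows match — the expression computes φ exactly.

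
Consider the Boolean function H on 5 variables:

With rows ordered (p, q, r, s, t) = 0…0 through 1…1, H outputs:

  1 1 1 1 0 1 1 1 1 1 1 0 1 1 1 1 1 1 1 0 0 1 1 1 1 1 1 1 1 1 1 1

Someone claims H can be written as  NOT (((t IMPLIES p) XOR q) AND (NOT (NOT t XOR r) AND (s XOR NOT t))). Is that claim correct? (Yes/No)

Yes

Evaluate NOT (((t IMPLIES p) XOR q) AND (NOT (NOT t XOR r) AND (s XOR NOT t))) on each row and compare to H:
  p=0, q=0, r=0, s=0, t=0: formula gives 1, H = 1 ✓
  p=0, q=0, r=0, s=0, t=1: formula gives 1, H = 1 ✓
  p=0, q=0, r=0, s=1, t=0: formula gives 1, H = 1 ✓
  p=0, q=0, r=0, s=1, t=1: formula gives 1, H = 1 ✓
  … (the remaining 28 rows also agree.)
No disagreement on any input; they are logically equivalent.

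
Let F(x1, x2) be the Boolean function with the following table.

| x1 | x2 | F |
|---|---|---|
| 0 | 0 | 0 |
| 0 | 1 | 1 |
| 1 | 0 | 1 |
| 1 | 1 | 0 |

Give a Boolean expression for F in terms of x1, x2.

F(x1, x2) = (NOT x1 AND x2) OR (x1 AND NOT x2)

Collect the rows where F=1 — (0,1), (1,0) — and write one minterm per row: ¬x1·x2, x1·¬x2. Their union (logical OR) reproduces the table exactly.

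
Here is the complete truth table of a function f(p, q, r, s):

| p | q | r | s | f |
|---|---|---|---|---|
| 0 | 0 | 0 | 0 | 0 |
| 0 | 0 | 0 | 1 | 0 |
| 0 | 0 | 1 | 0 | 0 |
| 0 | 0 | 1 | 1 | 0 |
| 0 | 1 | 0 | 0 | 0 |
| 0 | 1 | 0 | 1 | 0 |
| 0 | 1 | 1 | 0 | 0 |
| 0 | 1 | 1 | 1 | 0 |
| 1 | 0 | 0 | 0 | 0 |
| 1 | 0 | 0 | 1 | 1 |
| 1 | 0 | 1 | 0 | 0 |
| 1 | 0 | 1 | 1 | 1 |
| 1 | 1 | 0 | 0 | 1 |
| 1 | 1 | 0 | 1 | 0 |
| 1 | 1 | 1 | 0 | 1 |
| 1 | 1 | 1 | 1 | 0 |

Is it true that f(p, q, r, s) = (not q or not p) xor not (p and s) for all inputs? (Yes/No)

Evaluate (not q or not p) xor not (p and s) on each row and compare to f:
  p=0, q=0, r=0, s=0: formula gives 0, f = 0 ✓
  p=0, q=0, r=0, s=1: formula gives 0, f = 0 ✓
  p=0, q=0, r=1, s=0: formula gives 0, f = 0 ✓
  p=0, q=0, r=1, s=1: formula gives 0, f = 0 ✓
  …and likewise for the remaining 12 rows.
All 16 rows match — the expression computes f exactly.

Yes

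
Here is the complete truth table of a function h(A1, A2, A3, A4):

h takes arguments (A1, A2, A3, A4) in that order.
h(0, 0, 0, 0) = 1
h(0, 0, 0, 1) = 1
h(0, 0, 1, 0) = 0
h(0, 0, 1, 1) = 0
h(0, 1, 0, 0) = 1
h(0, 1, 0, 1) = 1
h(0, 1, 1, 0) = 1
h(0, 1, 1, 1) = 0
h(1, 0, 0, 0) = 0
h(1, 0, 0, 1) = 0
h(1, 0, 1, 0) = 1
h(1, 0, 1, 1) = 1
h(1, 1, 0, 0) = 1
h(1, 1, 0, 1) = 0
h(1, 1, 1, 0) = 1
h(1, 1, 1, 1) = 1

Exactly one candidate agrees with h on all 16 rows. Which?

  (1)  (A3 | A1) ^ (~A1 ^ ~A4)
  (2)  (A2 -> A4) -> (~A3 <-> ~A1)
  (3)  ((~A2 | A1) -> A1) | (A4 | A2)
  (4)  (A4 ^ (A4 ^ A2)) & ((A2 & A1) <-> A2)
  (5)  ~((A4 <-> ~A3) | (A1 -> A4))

2

(1) fails at (0,0,0,0): the formula yields 0, h is 1.
(3) fails at (0,0,0,0): the formula yields 0, h is 1.
(4) fails at (0,0,0,0): the formula yields 0, h is 1.
(5) fails at (0,0,0,0): the formula yields 0, h is 1.
(2) is the remaining candidate, and it agrees with h on all 16 inputs.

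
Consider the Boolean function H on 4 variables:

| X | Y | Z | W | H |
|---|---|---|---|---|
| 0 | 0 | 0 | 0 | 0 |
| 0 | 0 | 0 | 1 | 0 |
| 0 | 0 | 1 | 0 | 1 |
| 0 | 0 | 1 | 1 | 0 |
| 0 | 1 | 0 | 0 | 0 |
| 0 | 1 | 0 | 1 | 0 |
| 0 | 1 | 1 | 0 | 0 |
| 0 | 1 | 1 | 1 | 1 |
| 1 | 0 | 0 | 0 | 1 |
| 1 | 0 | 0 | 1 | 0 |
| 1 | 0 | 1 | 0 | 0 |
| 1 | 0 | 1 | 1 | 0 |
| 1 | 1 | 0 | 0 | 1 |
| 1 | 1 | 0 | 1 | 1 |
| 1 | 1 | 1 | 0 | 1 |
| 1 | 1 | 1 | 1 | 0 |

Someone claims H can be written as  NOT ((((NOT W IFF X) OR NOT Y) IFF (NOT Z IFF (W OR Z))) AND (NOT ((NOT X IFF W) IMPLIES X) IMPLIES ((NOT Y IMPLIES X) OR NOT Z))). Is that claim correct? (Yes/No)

No

Check the formula against H row by row:
  X=0, Y=0, Z=0, W=0: formula gives 1, but H = 0 ✗
Row (0,0,0,0) is a counterexample, so the formula is not equivalent to H.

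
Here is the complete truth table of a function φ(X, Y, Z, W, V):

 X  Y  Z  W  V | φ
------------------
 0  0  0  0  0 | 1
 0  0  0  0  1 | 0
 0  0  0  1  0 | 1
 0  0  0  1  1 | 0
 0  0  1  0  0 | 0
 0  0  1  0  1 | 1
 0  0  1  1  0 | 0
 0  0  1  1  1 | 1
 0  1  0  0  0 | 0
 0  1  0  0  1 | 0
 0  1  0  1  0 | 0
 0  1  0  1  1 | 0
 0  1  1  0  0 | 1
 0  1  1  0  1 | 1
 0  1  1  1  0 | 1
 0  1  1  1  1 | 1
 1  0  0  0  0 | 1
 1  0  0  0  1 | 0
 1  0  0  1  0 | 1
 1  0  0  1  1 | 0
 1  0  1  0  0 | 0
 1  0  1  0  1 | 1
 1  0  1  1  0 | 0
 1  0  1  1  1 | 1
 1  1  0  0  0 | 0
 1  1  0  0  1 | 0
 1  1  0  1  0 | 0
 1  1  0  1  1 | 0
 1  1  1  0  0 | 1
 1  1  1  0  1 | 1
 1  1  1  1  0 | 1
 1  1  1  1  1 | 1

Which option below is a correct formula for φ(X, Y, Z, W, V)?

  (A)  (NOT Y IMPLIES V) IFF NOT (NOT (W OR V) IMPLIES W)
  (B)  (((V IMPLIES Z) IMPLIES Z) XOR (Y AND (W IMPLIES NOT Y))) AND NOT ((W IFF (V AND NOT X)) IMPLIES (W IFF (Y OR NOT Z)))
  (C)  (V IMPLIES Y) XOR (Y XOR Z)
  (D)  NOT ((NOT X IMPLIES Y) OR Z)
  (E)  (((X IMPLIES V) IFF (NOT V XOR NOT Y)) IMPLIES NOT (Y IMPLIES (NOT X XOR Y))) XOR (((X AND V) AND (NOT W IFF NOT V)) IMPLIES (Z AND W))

(A) fails at (0,0,0,0,0): the formula yields 0, φ is 1.
(B) fails at (0,0,0,0,0): the formula yields 0, φ is 1.
(D) fails at (0,0,0,0,1): the formula yields 1, φ is 0.
(E) fails at (0,0,0,0,0): the formula yields 0, φ is 1.
Only (C) survives; checking it on all 32 rows confirms it matches φ.

C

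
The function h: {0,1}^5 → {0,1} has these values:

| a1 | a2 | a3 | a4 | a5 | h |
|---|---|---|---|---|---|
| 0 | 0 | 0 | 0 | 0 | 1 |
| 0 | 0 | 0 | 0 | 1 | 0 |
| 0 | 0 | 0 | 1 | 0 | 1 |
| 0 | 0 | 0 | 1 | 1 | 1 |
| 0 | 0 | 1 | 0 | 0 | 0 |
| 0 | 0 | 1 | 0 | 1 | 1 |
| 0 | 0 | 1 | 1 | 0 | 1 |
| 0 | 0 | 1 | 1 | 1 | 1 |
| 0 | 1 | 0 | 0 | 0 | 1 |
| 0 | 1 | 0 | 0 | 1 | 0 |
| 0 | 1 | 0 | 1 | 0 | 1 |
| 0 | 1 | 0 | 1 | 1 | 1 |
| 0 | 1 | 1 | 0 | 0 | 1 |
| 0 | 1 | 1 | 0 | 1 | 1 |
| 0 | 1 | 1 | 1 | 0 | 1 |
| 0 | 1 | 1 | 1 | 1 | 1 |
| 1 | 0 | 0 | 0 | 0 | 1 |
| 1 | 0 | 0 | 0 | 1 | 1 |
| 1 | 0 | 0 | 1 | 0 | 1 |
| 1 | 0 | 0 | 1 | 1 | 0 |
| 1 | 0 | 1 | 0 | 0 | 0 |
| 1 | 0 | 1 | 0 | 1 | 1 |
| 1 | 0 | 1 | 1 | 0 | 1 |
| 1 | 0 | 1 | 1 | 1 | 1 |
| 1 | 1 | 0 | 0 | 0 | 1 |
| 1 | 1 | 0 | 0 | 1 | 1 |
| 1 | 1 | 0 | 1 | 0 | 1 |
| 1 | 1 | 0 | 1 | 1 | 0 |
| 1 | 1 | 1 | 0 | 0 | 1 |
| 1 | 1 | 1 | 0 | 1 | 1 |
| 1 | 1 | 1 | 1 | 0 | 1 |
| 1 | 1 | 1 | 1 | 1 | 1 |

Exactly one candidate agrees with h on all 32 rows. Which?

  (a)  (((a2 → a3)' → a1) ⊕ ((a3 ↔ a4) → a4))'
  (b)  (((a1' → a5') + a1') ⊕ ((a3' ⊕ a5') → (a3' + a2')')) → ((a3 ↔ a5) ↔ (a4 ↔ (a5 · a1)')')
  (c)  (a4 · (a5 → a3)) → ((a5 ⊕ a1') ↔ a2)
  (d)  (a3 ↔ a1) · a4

b

(a) disagrees with h on (0,0,0,0,0) (formula → 0, table → 1); rule it out.
(c) disagrees with h on (0,0,0,0,1) (formula → 1, table → 0); rule it out.
(d) disagrees with h on (0,0,0,0,0) (formula → 0, table → 1); rule it out.
Only (b) survives; checking it on all 32 rows confirms it matches h.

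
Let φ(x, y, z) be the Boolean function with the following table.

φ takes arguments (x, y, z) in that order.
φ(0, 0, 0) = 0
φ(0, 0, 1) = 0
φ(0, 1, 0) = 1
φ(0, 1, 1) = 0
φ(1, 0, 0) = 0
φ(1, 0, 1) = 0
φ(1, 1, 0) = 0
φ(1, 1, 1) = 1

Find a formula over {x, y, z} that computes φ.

φ(x, y, z) = ((x' · y) · z') + ((x · y) · z)

Collect the rows where φ=1 — (0,1,0), (1,1,1) — and write one minterm per row: ¬x·y·¬z, x·y·z. Their union (logical OR) reproduces the table exactly.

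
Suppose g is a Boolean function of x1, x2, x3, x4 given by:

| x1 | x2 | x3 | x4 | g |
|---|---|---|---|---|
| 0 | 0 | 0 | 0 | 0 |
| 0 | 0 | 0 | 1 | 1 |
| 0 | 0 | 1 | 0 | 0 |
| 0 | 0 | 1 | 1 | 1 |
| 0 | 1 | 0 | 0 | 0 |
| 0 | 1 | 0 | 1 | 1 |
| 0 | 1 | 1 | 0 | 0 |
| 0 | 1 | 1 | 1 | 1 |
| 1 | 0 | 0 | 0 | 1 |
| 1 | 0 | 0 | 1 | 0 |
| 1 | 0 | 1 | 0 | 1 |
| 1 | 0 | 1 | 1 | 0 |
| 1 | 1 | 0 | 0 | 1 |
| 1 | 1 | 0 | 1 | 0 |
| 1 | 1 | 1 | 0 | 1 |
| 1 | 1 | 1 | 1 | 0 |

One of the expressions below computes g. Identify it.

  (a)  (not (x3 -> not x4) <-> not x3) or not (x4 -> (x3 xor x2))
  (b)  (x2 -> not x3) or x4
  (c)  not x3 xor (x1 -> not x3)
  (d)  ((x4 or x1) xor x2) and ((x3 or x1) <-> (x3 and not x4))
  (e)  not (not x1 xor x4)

(a): at (0,0,1,0) it gives 1, but g = 0 — eliminated.
(b): at (0,0,0,0) it gives 1, but g = 0 — eliminated.
(c): at (0,0,0,1) it gives 0, but g = 1 — eliminated.
(d): at (0,0,1,1) it gives 0, but g = 1 — eliminated.
That leaves (e). Evaluating it on every row reproduces the table of g exactly.

e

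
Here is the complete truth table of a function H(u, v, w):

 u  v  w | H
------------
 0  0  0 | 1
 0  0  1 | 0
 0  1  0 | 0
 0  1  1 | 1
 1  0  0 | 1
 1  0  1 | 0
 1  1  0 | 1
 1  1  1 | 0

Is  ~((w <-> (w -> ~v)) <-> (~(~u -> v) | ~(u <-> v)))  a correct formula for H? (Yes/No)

Evaluate ~((w <-> (w -> ~v)) <-> (~(~u -> v) | ~(u <-> v))) on each row and compare to H:
  u=0, v=0, w=0: formula gives 1, H = 1 ✓
  u=0, v=0, w=1: formula gives 0, H = 0 ✓
  u=0, v=1, w=0: formula gives 1, but H = 0 ✗
Row (0,1,0) is a counterexample, so the formula is not equivalent to H.

No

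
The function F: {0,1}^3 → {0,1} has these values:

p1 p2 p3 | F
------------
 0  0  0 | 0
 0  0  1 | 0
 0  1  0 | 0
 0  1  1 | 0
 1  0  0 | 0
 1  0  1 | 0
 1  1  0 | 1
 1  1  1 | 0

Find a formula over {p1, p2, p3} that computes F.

Only row (1,1,0) gives 1. That row's minterm p1·p2·¬p3 is F directly.

F(p1, p2, p3) = (p1 and p2) and not p3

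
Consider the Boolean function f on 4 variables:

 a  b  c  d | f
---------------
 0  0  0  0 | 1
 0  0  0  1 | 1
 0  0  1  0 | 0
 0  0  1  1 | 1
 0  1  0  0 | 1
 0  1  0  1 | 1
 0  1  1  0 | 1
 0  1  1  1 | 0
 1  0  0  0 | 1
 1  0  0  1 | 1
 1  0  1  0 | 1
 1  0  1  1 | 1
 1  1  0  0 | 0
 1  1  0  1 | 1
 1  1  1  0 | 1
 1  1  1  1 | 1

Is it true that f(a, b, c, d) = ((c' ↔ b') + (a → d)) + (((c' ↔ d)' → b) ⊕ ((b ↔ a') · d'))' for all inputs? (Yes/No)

Check the formula against f row by row:
  a=0, b=0, c=0, d=0: formula gives 1, f = 1 ✓
  a=0, b=0, c=0, d=1: formula gives 1, f = 1 ✓
  a=0, b=0, c=1, d=0: formula gives 1, but f = 0 ✗
Since they disagree at (0,0,1,0), the expression is not a correct formula for f.

No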